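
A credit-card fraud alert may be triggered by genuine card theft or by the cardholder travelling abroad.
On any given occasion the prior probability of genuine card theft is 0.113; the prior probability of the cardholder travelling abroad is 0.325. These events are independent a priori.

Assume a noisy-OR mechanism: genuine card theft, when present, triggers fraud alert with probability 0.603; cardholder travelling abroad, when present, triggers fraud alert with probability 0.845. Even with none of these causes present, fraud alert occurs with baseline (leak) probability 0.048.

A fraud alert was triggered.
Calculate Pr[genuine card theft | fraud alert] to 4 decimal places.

Under noisy-OR, P(fraud alert | causes) = 1 − (1−0.048)·∏(1−qᵢ) over the active causes.
Enumerate the 4 (genuine card theft, cardholder travelling abroad) configurations and weight by the priors:
  P(fraud alert) = 0.048·0.887·0.675 + 0.85244·0.887·0.325 + 0.622056·0.113·0.675 + 0.941419·0.113·0.325
        = 0.028739 + 0.245737 + 0.047447 + 0.034574 = 0.356497
Keeping only the genuine card theft-present terms gives 0.082021, so
  P(genuine card theft | fraud alert) = 0.082021 / 0.356497 ≈ 0.2301

Pr[genuine card theft | fraud alert] ≈ 0.2301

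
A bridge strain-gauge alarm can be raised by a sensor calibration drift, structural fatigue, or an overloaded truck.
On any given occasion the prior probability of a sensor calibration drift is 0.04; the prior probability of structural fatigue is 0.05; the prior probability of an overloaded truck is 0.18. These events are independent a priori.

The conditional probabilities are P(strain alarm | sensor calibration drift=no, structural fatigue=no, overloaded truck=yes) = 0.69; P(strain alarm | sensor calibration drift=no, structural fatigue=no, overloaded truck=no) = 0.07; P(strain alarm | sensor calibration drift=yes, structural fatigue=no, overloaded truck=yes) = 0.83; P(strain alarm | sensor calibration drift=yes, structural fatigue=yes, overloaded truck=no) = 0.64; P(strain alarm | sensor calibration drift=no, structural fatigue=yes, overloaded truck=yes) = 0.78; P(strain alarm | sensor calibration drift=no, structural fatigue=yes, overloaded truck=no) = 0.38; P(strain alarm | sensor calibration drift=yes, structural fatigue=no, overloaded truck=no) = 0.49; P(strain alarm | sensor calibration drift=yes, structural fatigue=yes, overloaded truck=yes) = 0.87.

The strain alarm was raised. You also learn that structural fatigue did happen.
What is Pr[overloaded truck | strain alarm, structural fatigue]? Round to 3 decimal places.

P(strain alarm | structural fatigue) = 0.38×0.96×0.82 + 0.78×0.96×0.18 + 0.64×0.04×0.82 + 0.87×0.04×0.18 = 0.299136 + 0.134784 + 0.020992 + 0.006264 = 0.461176
Of this, 0.141048 comes from 0.134784 + 0.006264 (the overloaded truck=true cases).
P(overloaded truck | strain alarm, structural fatigue) = 0.141048 / 0.461176 ≈ 0.306

Pr[overloaded truck | strain alarm, structural fatigue] ≈ 0.306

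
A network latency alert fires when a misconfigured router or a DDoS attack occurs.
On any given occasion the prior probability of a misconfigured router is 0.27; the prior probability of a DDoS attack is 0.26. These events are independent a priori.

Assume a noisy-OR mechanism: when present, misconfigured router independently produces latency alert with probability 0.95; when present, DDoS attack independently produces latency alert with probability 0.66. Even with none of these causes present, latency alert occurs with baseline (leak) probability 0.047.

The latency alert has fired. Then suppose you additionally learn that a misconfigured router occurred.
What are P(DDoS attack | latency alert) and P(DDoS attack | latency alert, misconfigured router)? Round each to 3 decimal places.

P(DDoS attack | latency alert) ≈ 0.478; P(DDoS attack | latency alert, misconfigured router) ≈ 0.266

Under noisy-OR, P(latency alert | causes) = 1 − (1−0.047)·∏(1−qᵢ) over the active causes.
By total probability over the 4 (misconfigured router, DDoS attack) configurations:
  P(latency alert) = 0.047×0.73×0.74 + 0.67598×0.73×0.26 + 0.95235×0.27×0.74 + 0.983799×0.27×0.26
        = 0.025389 + 0.128301 + 0.190280 + 0.069063 = 0.413033
The terms with DDoS attack present sum to 0.197364, so
  P(DDoS attack | latency alert) = 0.197364 / 0.413033 ≈ 0.478

Now condition on the additional information:
P(latency alert | misconfigured router) = 0.95235*0.74 + 0.983799*0.26 = 0.704739 + 0.255788 = 0.960527
Restricting to configurations with DDoS attack present: 0.983799*0.26 = 0.255788.
Hence the posterior is 0.255788/0.960527 ≈ 0.266.
— misconfigured router explains away the evidence for DDoS attack.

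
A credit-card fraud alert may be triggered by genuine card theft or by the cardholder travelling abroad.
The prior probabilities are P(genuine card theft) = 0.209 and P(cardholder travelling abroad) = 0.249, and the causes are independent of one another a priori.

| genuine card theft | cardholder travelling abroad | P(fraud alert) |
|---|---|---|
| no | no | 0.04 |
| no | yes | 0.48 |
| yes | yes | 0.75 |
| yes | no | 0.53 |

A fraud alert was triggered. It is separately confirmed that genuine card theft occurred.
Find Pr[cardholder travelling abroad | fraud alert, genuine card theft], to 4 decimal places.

Pr[cardholder travelling abroad | fraud alert, genuine card theft] ≈ 0.3194

Enumerate both values of cardholder travelling abroad and weight by the priors:
  P(fraud alert | genuine card theft) = 0.53×0.751 + 0.75×0.249
        = 0.398030 + 0.186750 = 0.584780
Keeping only the cardholder travelling abroad-present terms gives 0.186750, so
  P(cardholder travelling abroad | fraud alert, genuine card theft) = 0.186750 / 0.584780 ≈ 0.3194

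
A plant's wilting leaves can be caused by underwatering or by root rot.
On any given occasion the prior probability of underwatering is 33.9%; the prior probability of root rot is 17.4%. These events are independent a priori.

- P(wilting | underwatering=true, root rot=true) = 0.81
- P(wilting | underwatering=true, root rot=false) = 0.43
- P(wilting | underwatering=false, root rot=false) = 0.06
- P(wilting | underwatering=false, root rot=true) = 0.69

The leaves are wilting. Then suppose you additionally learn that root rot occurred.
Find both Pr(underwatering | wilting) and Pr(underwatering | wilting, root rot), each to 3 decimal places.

Pr(underwatering | wilting) ≈ 0.600; Pr(underwatering | wilting, root rot) ≈ 0.376

P(wilting) = 0.06·0.661·0.826 + 0.69·0.661·0.174 + 0.43·0.339·0.826 + 0.81·0.339·0.174 = 0.032759 + 0.079360 + 0.120406 + 0.047779 = 0.280304
The underwatering-present share is 0.120406 + 0.047779 = 0.168185.
Hence the posterior is 0.168185/0.280304 ≈ 0.600.

Now condition on the additional information:
P(wilting | root rot) = 0.69*0.661 + 0.81*0.339 = 0.456090 + 0.274590 = 0.730680
The underwatering-present share is 0.81*0.339 = 0.274590.
Hence the posterior is 0.274590/0.730680 ≈ 0.376.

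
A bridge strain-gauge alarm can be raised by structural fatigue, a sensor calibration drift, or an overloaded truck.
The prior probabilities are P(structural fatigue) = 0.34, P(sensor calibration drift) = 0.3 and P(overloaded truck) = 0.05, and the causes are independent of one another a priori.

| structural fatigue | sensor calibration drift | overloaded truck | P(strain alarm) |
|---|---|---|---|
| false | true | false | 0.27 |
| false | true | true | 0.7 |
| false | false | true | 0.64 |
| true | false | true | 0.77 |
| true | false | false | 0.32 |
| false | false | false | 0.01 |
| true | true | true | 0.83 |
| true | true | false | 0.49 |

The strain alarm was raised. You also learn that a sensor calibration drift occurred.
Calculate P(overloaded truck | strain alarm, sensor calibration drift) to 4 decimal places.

P(overloaded truck | strain alarm, sensor calibration drift) ≈ 0.1020

Sum P(strain alarm|·) weighted by the priors over the 4 (structural fatigue, overloaded truck) configurations:
  P(strain alarm | sensor calibration drift) = 0.27×0.66×0.95 + 0.7×0.66×0.05 + 0.49×0.34×0.95 + 0.83×0.34×0.05
        = 0.169290 + 0.023100 + 0.158270 + 0.014110 = 0.364770
Keeping only the overloaded truck-present terms gives 0.037210, so
  P(overloaded truck | strain alarm, sensor calibration drift) = 0.037210 / 0.364770 ≈ 0.1020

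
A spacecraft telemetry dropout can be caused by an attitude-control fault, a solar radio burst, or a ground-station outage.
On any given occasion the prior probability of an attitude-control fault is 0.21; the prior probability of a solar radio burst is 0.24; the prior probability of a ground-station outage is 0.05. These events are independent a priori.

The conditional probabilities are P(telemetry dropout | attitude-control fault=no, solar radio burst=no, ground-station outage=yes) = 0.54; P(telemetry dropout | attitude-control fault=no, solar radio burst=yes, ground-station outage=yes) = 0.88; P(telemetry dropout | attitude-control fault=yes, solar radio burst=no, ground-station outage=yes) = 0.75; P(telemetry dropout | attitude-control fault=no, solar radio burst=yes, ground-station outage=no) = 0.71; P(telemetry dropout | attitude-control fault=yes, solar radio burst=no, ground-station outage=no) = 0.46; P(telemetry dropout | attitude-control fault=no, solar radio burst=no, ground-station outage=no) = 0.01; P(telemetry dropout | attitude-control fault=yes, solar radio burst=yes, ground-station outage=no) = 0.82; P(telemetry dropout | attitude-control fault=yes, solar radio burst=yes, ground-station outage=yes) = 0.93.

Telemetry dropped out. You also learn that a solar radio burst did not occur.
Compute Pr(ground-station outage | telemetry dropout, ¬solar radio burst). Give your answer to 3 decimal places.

Pr(ground-station outage | telemetry dropout, ¬solar radio burst) ≈ 0.227

P(telemetry dropout | ¬solar radio burst) = 0.01×0.79×0.95 + 0.54×0.79×0.05 + 0.46×0.21×0.95 + 0.75×0.21×0.05 = 0.007505 + 0.021330 + 0.091770 + 0.007875 = 0.128480
The ground-station outage-present share is 0.021330 + 0.007875 = 0.029205.
So P(ground-station outage | telemetry dropout, ¬solar radio burst) = 0.029205/0.128480 ≈ 0.227.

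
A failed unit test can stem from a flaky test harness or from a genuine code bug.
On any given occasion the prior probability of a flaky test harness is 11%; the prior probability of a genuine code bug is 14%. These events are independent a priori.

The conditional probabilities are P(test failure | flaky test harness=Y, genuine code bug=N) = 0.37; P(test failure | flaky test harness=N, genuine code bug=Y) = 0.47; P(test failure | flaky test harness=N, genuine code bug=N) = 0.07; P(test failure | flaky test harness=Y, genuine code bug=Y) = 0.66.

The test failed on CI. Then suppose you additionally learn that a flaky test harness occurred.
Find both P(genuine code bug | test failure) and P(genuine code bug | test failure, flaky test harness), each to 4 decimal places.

P(genuine code bug | test failure) ≈ 0.4369; P(genuine code bug | test failure, flaky test harness) ≈ 0.2250

P(test failure) = 0.07*0.89*0.86 + 0.47*0.89*0.14 + 0.37*0.11*0.86 + 0.66*0.11*0.14 = 0.053578 + 0.058562 + 0.035002 + 0.010164 = 0.157306
Restricting to configurations with genuine code bug present: 0.058562 + 0.010164 = 0.068726.
P(genuine code bug | test failure) = 0.068726 / 0.157306 ≈ 0.4369

Now condition on the additional information:
Numerator (weight on configurations with genuine code bug): 0.66·0.14 = 0.092400
Denominator P(test failure | flaky test harness): 0.37·0.86 + 0.66·0.14 = 0.410600
Posterior = 0.092400 / 0.410600 ≈ 0.2250
This is intercausal reasoning (explaining away): once flaky test harness accounts for the test failure, genuine code bug becomes less likely.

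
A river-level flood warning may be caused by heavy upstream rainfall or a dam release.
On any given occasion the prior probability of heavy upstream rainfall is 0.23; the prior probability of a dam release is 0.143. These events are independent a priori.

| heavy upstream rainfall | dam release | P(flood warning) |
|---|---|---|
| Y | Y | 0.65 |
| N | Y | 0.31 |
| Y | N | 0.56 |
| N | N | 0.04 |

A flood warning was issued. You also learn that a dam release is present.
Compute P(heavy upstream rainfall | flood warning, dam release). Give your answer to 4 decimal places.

P(heavy upstream rainfall | flood warning, dam release) ≈ 0.3851

P(flood warning | dam release) = 0.31*0.77 + 0.65*0.23 = 0.238700 + 0.149500 = 0.388200
The heavy upstream rainfall-present share is 0.65*0.23 = 0.149500.
P(heavy upstream rainfall | flood warning, dam release) = 0.149500 / 0.388200 ≈ 0.3851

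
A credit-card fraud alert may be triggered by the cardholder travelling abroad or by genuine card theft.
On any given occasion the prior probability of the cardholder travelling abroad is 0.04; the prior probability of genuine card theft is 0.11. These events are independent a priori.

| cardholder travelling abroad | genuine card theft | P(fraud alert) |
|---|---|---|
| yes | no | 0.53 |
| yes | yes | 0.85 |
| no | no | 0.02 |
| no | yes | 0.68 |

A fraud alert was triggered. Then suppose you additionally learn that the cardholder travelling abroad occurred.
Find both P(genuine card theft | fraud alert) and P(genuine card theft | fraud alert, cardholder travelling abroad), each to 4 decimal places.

P(genuine card theft | fraud alert) ≈ 0.6775; P(genuine card theft | fraud alert, cardholder travelling abroad) ≈ 0.1654

P(fraud alert) = 0.02·0.96·0.89 + 0.68·0.96·0.11 + 0.53·0.04·0.89 + 0.85·0.04·0.11 = 0.017088 + 0.071808 + 0.018868 + 0.003740 = 0.111504
The genuine card theft-present share is 0.071808 + 0.003740 = 0.075548.
Hence the posterior is 0.075548/0.111504 ≈ 0.6775.

With the extra evidence:
By total probability over both values of genuine card theft:
  P(fraud alert | cardholder travelling abroad) = 0.53·0.89 + 0.85·0.11
        = 0.471700 + 0.093500 = 0.565200
The terms with genuine card theft present sum to 0.093500, so
  P(genuine card theft | fraud alert, cardholder travelling abroad) = 0.093500 / 0.565200 ≈ 0.1654
— cardholder travelling abroad explains away the evidence for genuine card theft.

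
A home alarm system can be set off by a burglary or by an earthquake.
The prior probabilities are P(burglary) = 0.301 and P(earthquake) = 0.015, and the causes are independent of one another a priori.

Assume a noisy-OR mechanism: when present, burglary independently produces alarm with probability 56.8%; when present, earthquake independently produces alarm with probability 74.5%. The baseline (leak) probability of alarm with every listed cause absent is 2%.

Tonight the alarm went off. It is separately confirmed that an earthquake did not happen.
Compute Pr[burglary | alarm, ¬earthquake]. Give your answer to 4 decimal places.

Under noisy-OR, P(alarm | causes) = 1 − (1−0.02)·∏(1−qᵢ) over the active causes.
Sum P(alarm|·) weighted by the priors over both values of burglary:
  P(alarm | ¬earthquake) = 0.02*0.699 + 0.57664*0.301
        = 0.013980 + 0.173569 = 0.187549
The terms with burglary present sum to 0.173569, so
  P(burglary | alarm, ¬earthquake) = 0.173569 / 0.187549 ≈ 0.9255

Pr[burglary | alarm, ¬earthquake] ≈ 0.9255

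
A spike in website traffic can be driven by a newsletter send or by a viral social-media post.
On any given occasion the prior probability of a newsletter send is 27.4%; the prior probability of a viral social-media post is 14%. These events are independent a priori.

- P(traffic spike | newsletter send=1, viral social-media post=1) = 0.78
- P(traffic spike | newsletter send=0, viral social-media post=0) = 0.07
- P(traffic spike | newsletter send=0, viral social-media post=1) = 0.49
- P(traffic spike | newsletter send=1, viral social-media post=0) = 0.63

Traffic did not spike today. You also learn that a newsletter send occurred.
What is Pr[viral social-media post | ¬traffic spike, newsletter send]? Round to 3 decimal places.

P(¬traffic spike | newsletter send) = 0.37·0.86 + 0.22·0.14 = 0.318200 + 0.030800 = 0.349000
Of this, 0.030800 comes from 0.22·0.14 (the viral social-media post=true cases).
So P(viral social-media post | ¬traffic spike, newsletter send) = 0.030800/0.349000 ≈ 0.088.

Pr[viral social-media post | ¬traffic spike, newsletter send] ≈ 0.088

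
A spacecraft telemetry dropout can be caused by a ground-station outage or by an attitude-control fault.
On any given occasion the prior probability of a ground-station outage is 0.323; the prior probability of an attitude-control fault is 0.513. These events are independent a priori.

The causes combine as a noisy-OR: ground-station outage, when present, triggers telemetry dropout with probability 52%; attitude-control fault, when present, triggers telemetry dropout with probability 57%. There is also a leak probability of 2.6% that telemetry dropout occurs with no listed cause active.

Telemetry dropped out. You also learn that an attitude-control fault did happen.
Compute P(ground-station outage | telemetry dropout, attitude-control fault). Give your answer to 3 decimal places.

P(ground-station outage | telemetry dropout, attitude-control fault) ≈ 0.396

Under noisy-OR, P(telemetry dropout | causes) = 1 − (1−0.026)·∏(1−qᵢ) over the active causes.
Numerator (weight on configurations with ground-station outage): 0.798966×0.323 = 0.258066
Denominator P(telemetry dropout | attitude-control fault): 0.58118×0.677 + 0.798966×0.323 = 0.651525
P(ground-station outage | telemetry dropout, attitude-control fault) = 0.258066/0.651525 ≈ 0.396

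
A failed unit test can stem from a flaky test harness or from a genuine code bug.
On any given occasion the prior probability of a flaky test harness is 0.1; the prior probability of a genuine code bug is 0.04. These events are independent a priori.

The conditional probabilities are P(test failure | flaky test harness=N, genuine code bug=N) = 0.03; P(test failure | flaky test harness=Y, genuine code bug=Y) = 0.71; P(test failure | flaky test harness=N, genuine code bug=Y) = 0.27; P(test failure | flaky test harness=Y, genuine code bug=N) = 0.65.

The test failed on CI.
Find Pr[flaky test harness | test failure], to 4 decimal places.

Pr[flaky test harness | test failure] ≈ 0.6467

By total probability over the 4 (flaky test harness, genuine code bug) configurations:
  P(test failure) = 0.03·0.9·0.96 + 0.27·0.9·0.04 + 0.65·0.1·0.96 + 0.71·0.1·0.04
        = 0.025920 + 0.009720 + 0.062400 + 0.002840 = 0.100880
The terms with flaky test harness present sum to 0.065240, so
  P(flaky test harness | test failure) = 0.065240 / 0.100880 ≈ 0.6467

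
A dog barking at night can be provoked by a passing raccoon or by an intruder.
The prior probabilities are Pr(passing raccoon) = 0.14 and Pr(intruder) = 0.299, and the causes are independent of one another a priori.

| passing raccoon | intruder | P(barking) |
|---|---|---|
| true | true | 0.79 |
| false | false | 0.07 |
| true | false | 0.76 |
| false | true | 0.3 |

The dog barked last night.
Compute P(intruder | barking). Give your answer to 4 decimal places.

For the numerator, keep only intruder=true terms: 0.077142 + 0.033069 = 0.110211
The normalizing constant is 0.07*0.86*0.701 + 0.3*0.86*0.299 + 0.76*0.14*0.701 + 0.79*0.14*0.299 = 0.226997
P(intruder | barking) = 0.110211/0.226997 ≈ 0.4855

P(intruder | barking) ≈ 0.4855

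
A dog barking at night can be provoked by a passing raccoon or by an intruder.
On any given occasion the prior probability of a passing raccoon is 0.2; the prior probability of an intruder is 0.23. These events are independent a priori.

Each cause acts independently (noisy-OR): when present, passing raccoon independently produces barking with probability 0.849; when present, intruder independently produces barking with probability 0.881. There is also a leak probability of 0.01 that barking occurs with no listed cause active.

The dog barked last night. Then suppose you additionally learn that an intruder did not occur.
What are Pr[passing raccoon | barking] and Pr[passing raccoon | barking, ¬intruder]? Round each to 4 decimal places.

Pr[passing raccoon | barking] ≈ 0.5111; Pr[passing raccoon | barking, ¬intruder] ≈ 0.9551

Under noisy-OR, P(barking | causes) = 1 − (1−0.01)·∏(1−qᵢ) over the active causes.
By total probability over the 4 (passing raccoon, intruder) configurations:
  P(barking) = 0.01·0.8·0.77 + 0.88219·0.8·0.23 + 0.85051·0.2·0.77 + 0.982211·0.2·0.23
        = 0.006160 + 0.162323 + 0.130979 + 0.045182 = 0.344644
The terms with passing raccoon present sum to 0.176161, so
  P(passing raccoon | barking) = 0.176161 / 0.344644 ≈ 0.5111

Now also conditioning on intruder≠true:
For the numerator, keep only passing raccoon=true terms: 0.85051×0.2 = 0.170102
Denominator P(barking | ¬intruder): 0.01×0.8 + 0.85051×0.2 = 0.178102
Posterior = 0.170102 / 0.178102 ≈ 0.9551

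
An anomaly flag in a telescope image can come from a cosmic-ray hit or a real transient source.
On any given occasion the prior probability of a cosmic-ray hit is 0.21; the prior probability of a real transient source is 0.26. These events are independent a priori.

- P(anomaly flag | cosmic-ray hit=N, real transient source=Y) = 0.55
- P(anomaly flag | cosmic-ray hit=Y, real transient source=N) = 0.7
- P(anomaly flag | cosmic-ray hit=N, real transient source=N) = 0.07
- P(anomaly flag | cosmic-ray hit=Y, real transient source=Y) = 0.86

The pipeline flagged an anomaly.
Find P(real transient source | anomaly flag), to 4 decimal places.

Sum P(anomaly flag|·) weighted by the priors over the 4 (cosmic-ray hit, real transient source) configurations:
  P(anomaly flag) = 0.07×0.79×0.74 + 0.55×0.79×0.26 + 0.7×0.21×0.74 + 0.86×0.21×0.26
        = 0.040922 + 0.112970 + 0.108780 + 0.046956 = 0.309628
Configurations with real transient source contribute 0.159926, so
  P(real transient source | anomaly flag) = 0.159926 / 0.309628 ≈ 0.5165

P(real transient source | anomaly flag) ≈ 0.5165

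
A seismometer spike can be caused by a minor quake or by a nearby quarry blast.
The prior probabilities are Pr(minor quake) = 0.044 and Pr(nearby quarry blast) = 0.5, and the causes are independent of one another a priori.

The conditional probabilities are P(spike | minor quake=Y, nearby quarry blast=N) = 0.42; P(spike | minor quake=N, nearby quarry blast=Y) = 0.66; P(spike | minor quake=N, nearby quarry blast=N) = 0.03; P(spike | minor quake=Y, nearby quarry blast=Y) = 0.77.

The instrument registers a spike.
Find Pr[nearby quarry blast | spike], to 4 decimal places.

Pr[nearby quarry blast | spike] ≈ 0.9338

By total probability over the 4 (minor quake, nearby quarry blast) configurations:
  P(spike) = 0.03*0.956*0.5 + 0.66*0.956*0.5 + 0.42*0.044*0.5 + 0.77*0.044*0.5
        = 0.014340 + 0.315480 + 0.009240 + 0.016940 = 0.356000
Keeping only the nearby quarry blast-present terms gives 0.332420, so
  P(nearby quarry blast | spike) = 0.332420 / 0.356000 ≈ 0.9338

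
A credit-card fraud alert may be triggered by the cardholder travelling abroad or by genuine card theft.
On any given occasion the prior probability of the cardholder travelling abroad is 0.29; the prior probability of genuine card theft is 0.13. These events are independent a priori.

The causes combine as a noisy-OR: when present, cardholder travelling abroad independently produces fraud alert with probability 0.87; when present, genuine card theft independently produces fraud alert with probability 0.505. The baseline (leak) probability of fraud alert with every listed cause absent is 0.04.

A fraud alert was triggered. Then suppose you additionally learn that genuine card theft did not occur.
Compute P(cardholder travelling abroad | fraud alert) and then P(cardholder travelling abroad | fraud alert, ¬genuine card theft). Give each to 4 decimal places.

Under noisy-OR, P(fraud alert | causes) = 1 − (1−0.04)·∏(1−qᵢ) over the active causes.
Weight on cardholder travelling abroad=true, given the evidence: 0.220813 + 0.035371 = 0.256184
Normalizer over all consistent configurations: 0.04×0.71×0.87 + 0.5248×0.71×0.13 + 0.8752×0.29×0.87 + 0.938224×0.29×0.13 = 0.329331
Posterior = 0.256184 / 0.329331 ≈ 0.7779

Now condition on the additional information:
Numerator (weight on configurations with cardholder travelling abroad): 0.8752·0.29 = 0.253808
Denominator P(fraud alert | ¬genuine card theft): 0.04·0.71 + 0.8752·0.29 = 0.282208
P(cardholder travelling abroad | fraud alert, ¬genuine card theft) = 0.253808/0.282208 ≈ 0.8994

P(cardholder travelling abroad | fraud alert) ≈ 0.7779; P(cardholder travelling abroad | fraud alert, ¬genuine card theft) ≈ 0.8994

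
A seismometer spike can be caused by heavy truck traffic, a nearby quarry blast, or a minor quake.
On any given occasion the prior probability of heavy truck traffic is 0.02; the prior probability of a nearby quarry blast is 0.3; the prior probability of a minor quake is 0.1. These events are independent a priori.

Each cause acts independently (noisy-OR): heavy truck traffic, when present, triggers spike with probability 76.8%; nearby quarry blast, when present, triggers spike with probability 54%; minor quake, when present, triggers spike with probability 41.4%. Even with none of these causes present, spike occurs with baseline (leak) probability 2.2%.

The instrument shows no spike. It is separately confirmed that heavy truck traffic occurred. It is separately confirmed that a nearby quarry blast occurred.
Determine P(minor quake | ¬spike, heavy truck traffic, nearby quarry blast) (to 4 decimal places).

Under noisy-OR, P(spike | causes) = 1 − (1−0.022)·∏(1−qᵢ) over the active causes.
Sum P(¬spike|·) weighted by the priors over both values of minor quake:
  P(¬spike | heavy truck traffic, nearby quarry blast) = 0.104372*0.9 + 0.061162*0.1
        = 0.093935 + 0.006116 = 0.100051
The terms with minor quake present sum to 0.006116, so
  P(minor quake | ¬spike, heavy truck traffic, nearby quarry blast) = 0.006116 / 0.100051 ≈ 0.0611

P(minor quake | ¬spike, heavy truck traffic, nearby quarry blast) ≈ 0.0611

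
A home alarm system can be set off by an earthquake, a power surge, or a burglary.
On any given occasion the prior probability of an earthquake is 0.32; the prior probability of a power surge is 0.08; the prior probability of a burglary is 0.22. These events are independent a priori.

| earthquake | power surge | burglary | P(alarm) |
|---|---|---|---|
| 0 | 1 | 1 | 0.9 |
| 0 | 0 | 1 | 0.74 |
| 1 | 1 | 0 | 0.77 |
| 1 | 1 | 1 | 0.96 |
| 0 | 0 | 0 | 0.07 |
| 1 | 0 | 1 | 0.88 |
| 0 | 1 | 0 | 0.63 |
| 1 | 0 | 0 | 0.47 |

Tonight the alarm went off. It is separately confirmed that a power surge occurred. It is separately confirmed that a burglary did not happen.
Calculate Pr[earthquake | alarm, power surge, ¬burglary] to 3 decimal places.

Pr[earthquake | alarm, power surge, ¬burglary] ≈ 0.365

Enumerate both values of earthquake and weight by the priors:
  P(alarm | power surge, ¬burglary) = 0.63×0.68 + 0.77×0.32
        = 0.428400 + 0.246400 = 0.674800
Keeping only the earthquake-present terms gives 0.246400, so
  P(earthquake | alarm, power surge, ¬burglary) = 0.246400 / 0.674800 ≈ 0.365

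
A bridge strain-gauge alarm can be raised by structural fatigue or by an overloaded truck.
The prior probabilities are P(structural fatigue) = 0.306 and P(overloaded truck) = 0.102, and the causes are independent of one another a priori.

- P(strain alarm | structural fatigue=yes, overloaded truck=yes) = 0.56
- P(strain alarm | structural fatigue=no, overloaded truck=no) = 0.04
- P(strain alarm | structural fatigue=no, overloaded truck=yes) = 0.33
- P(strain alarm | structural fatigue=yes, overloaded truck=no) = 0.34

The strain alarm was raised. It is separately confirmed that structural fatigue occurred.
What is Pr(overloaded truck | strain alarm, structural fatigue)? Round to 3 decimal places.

P(strain alarm | structural fatigue) = 0.34×0.898 + 0.56×0.102 = 0.305320 + 0.057120 = 0.362440
Of this, 0.057120 comes from 0.56×0.102 (the overloaded truck=true cases).
Hence the posterior is 0.057120/0.362440 ≈ 0.158.

Pr(overloaded truck | strain alarm, structural fatigue) ≈ 0.158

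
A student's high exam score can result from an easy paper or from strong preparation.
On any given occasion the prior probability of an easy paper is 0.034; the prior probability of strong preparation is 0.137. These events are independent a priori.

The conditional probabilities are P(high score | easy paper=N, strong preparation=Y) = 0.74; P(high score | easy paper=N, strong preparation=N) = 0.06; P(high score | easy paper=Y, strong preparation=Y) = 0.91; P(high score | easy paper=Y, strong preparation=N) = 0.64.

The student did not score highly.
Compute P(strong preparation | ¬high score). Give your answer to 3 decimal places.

P(¬high score) = 0.94·0.966·0.863 + 0.26·0.966·0.137 + 0.36·0.034·0.863 + 0.09·0.034·0.137 = 0.783639 + 0.034409 + 0.010563 + 0.000419 = 0.829030
Restricting to configurations with strong preparation present: 0.034409 + 0.000419 = 0.034828.
Hence the posterior is 0.034828/0.829030 ≈ 0.042.

P(strong preparation | ¬high score) ≈ 0.042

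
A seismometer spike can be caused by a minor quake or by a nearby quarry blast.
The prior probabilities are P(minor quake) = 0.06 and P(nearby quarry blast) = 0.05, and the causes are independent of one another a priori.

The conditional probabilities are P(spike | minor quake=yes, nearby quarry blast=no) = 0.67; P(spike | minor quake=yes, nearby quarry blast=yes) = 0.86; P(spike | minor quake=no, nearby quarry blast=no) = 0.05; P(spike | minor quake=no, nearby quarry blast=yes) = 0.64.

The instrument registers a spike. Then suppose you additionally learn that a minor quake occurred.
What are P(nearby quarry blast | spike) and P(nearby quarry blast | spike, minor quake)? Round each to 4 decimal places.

P(spike) = 0.05×0.94×0.95 + 0.64×0.94×0.05 + 0.67×0.06×0.95 + 0.86×0.06×0.05 = 0.044650 + 0.030080 + 0.038190 + 0.002580 = 0.115500
Restricting to configurations with nearby quarry blast present: 0.030080 + 0.002580 = 0.032660.
Hence the posterior is 0.032660/0.115500 ≈ 0.2828.

Now condition on the additional information:
P(spike | minor quake) = 0.67·0.95 + 0.86·0.05 = 0.636500 + 0.043000 = 0.679500
Of this, 0.043000 comes from 0.86·0.05 (the nearby quarry blast=true cases).
So P(nearby quarry blast | spike, minor quake) = 0.043000/0.679500 ≈ 0.0633.

P(nearby quarry blast | spike) ≈ 0.2828; P(nearby quarry blast | spike, minor quake) ≈ 0.0633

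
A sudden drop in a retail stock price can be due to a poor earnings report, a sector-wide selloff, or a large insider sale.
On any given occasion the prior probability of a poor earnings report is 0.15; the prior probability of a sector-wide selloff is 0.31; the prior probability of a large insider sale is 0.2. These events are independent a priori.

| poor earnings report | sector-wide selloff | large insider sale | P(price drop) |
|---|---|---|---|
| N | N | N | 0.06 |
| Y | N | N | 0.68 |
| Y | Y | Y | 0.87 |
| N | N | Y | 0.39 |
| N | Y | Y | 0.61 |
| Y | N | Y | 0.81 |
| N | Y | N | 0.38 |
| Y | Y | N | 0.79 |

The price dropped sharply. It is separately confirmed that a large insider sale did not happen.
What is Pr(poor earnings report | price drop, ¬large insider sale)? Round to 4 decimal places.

Weight on poor earnings report=true, given the evidence: 0.070380 + 0.036735 = 0.107115
Normalizer over all consistent configurations: 0.06·0.85·0.69 + 0.38·0.85·0.31 + 0.68·0.15·0.69 + 0.79·0.15·0.31 = 0.242435
P(poor earnings report | price drop, ¬large insider sale) = 0.107115/0.242435 ≈ 0.4418

Pr(poor earnings report | price drop, ¬large insider sale) ≈ 0.4418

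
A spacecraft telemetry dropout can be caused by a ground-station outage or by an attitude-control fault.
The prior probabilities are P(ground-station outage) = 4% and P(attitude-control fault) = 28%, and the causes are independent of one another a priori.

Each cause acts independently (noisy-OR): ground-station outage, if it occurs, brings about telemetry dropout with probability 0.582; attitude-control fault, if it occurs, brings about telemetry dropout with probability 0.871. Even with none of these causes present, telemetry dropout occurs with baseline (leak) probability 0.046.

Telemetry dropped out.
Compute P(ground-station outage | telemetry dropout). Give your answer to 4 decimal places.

Under noisy-OR, P(telemetry dropout | causes) = 1 − (1−0.046)·∏(1−qᵢ) over the active causes.
P(telemetry dropout) = 0.046·0.96·0.72 + 0.876934·0.96·0.28 + 0.601228·0.04·0.72 + 0.948558·0.04·0.28 = 0.031795 + 0.235720 + 0.017315 + 0.010624 = 0.295454
The ground-station outage-present share is 0.017315 + 0.010624 = 0.027939.
P(ground-station outage | telemetry dropout) = 0.027939 / 0.295454 ≈ 0.0946

P(ground-station outage | telemetry dropout) ≈ 0.0946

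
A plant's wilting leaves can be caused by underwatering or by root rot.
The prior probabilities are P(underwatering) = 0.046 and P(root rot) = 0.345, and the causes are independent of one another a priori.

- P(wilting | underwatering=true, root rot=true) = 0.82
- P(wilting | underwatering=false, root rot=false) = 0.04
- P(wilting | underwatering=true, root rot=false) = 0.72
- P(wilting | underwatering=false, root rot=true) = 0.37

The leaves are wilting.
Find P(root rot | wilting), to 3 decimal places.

Enumerate the 4 (underwatering, root rot) configurations and weight by the priors:
  P(wilting) = 0.04×0.954×0.655 + 0.37×0.954×0.345 + 0.72×0.046×0.655 + 0.82×0.046×0.345
        = 0.024995 + 0.121778 + 0.021694 + 0.013013 = 0.181480
The terms with root rot present sum to 0.134791, so
  P(root rot | wilting) = 0.134791 / 0.181480 ≈ 0.743

P(root rot | wilting) ≈ 0.743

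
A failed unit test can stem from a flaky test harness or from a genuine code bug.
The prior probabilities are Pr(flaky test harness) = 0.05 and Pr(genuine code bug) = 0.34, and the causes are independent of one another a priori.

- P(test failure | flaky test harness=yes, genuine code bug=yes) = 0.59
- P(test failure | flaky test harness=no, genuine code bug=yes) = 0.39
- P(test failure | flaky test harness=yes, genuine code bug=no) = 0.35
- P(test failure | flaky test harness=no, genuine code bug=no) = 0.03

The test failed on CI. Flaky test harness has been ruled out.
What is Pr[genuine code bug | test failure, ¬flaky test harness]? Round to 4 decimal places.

For the numerator, keep only genuine code bug=true terms: 0.39*0.34 = 0.132600
The normalizing constant is 0.03*0.66 + 0.39*0.34 = 0.152400
Posterior = 0.132600 / 0.152400 ≈ 0.8701

Pr[genuine code bug | test failure, ¬flaky test harness] ≈ 0.8701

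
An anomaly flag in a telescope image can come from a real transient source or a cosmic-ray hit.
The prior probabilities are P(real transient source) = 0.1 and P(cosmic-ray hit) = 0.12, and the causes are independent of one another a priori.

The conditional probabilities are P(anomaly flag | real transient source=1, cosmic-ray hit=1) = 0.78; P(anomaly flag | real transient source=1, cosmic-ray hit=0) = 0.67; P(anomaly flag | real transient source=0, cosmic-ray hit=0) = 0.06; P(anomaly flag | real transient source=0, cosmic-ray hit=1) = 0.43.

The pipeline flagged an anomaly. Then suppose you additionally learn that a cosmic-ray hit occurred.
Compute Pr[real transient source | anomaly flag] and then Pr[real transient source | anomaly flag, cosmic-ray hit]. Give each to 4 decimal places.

Enumerate the 4 (real transient source, cosmic-ray hit) configurations and weight by the priors:
  P(anomaly flag) = 0.06×0.9×0.88 + 0.43×0.9×0.12 + 0.67×0.1×0.88 + 0.78×0.1×0.12
        = 0.047520 + 0.046440 + 0.058960 + 0.009360 = 0.162280
Configurations with real transient source contribute 0.068320, so
  P(real transient source | anomaly flag) = 0.068320 / 0.162280 ≈ 0.4210

Now also conditioning on cosmic-ray hit=true:
P(anomaly flag | cosmic-ray hit) = 0.43×0.9 + 0.78×0.1 = 0.387000 + 0.078000 = 0.465000
Of this, 0.078000 comes from 0.78×0.1 (the real transient source=true cases).
Hence the posterior is 0.078000/0.465000 ≈ 0.1677.
— cosmic-ray hit explains away the evidence for real transient source.

Pr[real transient source | anomaly flag] ≈ 0.4210; Pr[real transient source | anomaly flag, cosmic-ray hit] ≈ 0.1677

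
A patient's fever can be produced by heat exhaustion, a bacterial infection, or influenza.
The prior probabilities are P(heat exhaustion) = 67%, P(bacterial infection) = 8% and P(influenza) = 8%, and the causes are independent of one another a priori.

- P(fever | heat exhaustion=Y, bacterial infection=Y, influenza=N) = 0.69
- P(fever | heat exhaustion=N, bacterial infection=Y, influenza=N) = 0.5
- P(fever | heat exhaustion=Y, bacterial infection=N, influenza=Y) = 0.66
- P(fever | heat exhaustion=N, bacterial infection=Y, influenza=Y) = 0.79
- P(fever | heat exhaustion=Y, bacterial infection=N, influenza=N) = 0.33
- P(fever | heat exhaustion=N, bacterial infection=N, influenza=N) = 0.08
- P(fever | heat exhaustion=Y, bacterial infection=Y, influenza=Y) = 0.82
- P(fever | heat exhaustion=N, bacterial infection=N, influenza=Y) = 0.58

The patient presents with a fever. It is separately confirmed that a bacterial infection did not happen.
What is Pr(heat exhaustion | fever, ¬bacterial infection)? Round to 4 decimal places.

P(fever | ¬bacterial infection) = 0.08·0.33·0.92 + 0.58·0.33·0.08 + 0.33·0.67·0.92 + 0.66·0.67·0.08 = 0.024288 + 0.015312 + 0.203412 + 0.035376 = 0.278388
Of this, 0.238788 comes from 0.203412 + 0.035376 (the heat exhaustion=true cases).
P(heat exhaustion | fever, ¬bacterial infection) = 0.238788 / 0.278388 ≈ 0.8578

Pr(heat exhaustion | fever, ¬bacterial infection) ≈ 0.8578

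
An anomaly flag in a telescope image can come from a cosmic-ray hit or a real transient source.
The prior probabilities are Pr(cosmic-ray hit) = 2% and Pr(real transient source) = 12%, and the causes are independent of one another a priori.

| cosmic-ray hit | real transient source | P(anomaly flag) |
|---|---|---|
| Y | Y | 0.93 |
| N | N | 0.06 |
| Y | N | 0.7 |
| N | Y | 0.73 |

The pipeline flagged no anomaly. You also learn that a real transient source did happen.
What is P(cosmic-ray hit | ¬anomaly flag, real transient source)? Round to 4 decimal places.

Numerator (weight on configurations with cosmic-ray hit): 0.07*0.02 = 0.001400
Normalizer over all consistent configurations: 0.27*0.98 + 0.07*0.02 = 0.266000
Posterior = 0.001400 / 0.266000 ≈ 0.0053

P(cosmic-ray hit | ¬anomaly flag, real transient source) ≈ 0.0053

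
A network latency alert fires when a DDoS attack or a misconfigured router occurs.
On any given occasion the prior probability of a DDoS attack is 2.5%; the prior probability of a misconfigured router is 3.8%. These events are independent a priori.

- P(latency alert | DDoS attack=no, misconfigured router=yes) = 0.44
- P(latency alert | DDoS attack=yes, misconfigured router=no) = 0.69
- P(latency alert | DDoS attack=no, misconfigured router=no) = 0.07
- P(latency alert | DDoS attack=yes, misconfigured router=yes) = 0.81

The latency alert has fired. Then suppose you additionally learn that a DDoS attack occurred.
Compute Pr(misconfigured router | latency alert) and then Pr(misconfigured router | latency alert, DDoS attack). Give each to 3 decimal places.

Pr(misconfigured router | latency alert) ≈ 0.172; Pr(misconfigured router | latency alert, DDoS attack) ≈ 0.044

Sum P(latency alert|·) weighted by the priors over the 4 (DDoS attack, misconfigured router) configurations:
  P(latency alert) = 0.07×0.975×0.962 + 0.44×0.975×0.038 + 0.69×0.025×0.962 + 0.81×0.025×0.038
        = 0.065657 + 0.016302 + 0.016594 + 0.000770 = 0.099323
Configurations with misconfigured router contribute 0.017072, so
  P(misconfigured router | latency alert) = 0.017072 / 0.099323 ≈ 0.172

With the extra evidence:
Enumerate both values of misconfigured router and weight by the priors:
  P(latency alert | DDoS attack) = 0.69×0.962 + 0.81×0.038
        = 0.663780 + 0.030780 = 0.694560
Keeping only the misconfigured router-present terms gives 0.030780, so
  P(misconfigured router | latency alert, DDoS attack) = 0.030780 / 0.694560 ≈ 0.044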